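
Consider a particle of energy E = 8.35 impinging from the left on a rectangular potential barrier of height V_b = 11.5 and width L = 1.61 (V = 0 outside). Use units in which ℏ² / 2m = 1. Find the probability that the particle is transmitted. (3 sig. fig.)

Since E < V_b the interior solution is evanescent with decay constant κ = √(2m(V_b − E))/ℏ = 1.775.
κL = 2.857, sinh(κL) = 8.680.
Matching ψ, ψ′ at both faces gives T = [1 + V_b² sinh²(κL) / (4E(V_b − E))]⁻¹ = 1/95.71 = 0.0104.

T = 0.0104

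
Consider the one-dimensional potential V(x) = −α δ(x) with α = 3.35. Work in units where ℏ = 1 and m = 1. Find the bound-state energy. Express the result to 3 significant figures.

For x ≠ 0 the bound state is ψ ∝ e^{−κ|x|}; integrating the TISE across the delta gives the cusp condition 2κ = 2mα/ℏ², so κ = 3.350.
Then E = −ℏ²κ²/(2m) = −mα²/(2ℏ²) = -5.611.

E = -5.61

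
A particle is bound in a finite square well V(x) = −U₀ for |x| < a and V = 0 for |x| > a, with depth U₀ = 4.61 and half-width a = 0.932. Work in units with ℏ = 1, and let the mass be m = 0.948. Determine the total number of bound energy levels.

N = 2

The dimensionless depth is z₀ = a√(2mU₀)/ℏ = 0.932 × √(8.741) = 2.755.
The even/odd transcendental equations gain one root per π/2 in z₀, giving N = 1 + ⌊2z₀/π⌋ = 1 + ⌊1.754⌋ = 2.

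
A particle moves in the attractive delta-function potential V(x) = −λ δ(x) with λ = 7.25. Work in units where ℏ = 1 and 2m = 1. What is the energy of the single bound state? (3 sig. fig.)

E = -13.1

For x ≠ 0 the bound state is ψ ∝ e^{−κ|x|}; integrating the TISE across the delta gives the cusp condition 2κ = 2mλ/ℏ², so κ = 3.625.
Then E = −ℏ²κ²/(2m) = −mλ²/(2ℏ²) = -13.14.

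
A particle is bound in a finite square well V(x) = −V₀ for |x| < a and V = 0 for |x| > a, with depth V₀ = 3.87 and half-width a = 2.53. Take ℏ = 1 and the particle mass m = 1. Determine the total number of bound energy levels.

N = 5

The dimensionless depth is z₀ = a√(2mV₀)/ℏ = 2.53 × √(7.740) = 7.039.
A new bound state (alternating even/odd) appears each time z₀ passes a multiple of π/2, so N = ⌊2z₀/π⌋ + 1 = ⌊4.481⌋ + 1 = 5.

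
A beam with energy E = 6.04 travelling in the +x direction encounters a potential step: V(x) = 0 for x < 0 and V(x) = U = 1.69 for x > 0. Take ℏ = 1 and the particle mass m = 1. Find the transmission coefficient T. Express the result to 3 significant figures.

The wavenumbers are k₁ = √(2mE)/ℏ = 3.476 on the left and k₂ = √(2m(E − U))/ℏ = 2.950 on the right.
Continuity of ψ and ψ′ at the step yields the reflection amplitude r = (k₁ − k₂)/(k₁ + k₂) = 0.08187; thus R = |r|² = 0.006703, T = 0.9933.

T = 0.993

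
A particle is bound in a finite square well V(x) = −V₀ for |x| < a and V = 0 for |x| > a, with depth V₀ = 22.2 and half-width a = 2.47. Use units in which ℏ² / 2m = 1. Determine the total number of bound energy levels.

Define the well-strength parameter z₀ = (a/ℏ)√(2mV₀) = 2.47 × √(2·0.5·22.2) = 11.64.
A new bound state (alternating even/odd) appears each time z₀ passes a multiple of π/2, so N = ⌊2z₀/π⌋ + 1 = ⌊7.409⌋ + 1 = 8.

N = 8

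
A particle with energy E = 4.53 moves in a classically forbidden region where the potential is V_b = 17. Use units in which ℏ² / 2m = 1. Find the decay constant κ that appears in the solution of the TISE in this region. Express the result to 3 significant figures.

Since E < V_b the TISE in this region is ψ'' = κ²ψ with κ = √(2m(V_b − E))/ℏ.
κ = √(2 × 0.5 × 12.47) = 3.531.

κ = 3.53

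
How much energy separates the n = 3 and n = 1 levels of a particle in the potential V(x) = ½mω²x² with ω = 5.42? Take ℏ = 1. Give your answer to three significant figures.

E_n = ℏω(n + ½), so ΔE = (3 − 1) ℏω = 2 × 5.42 = 10.84.

ΔE = 10.8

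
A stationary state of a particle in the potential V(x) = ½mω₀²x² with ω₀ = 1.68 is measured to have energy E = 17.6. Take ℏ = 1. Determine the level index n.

n = 10

Invert E_n = (n + ½)ℏω₀: n = E/ℏω₀ − ½ = 9.976, so n = 10.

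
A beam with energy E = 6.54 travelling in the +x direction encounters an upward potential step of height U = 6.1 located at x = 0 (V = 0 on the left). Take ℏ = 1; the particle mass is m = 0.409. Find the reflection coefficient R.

The wavenumbers are k₁ = √(2mE)/ℏ = 2.313 on the left and k₂ = √(2m(E − U))/ℏ = 0.5999 on the right.
Continuity of ψ and ψ′ at the step yields the reflection amplitude r = (k₁ − k₂)/(k₁ + k₂) = 0.5881; thus R = |r|² = 0.3458, T = 0.6542.

R = 0.346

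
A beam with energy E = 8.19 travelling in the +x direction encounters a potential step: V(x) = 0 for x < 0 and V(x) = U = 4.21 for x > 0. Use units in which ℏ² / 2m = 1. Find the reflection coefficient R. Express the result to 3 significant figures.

R = 0.0319

On each side the TISE gives plane waves with k = √(2m(E − V))/ℏ: k₁ = √(2·½·8.19) = 2.862, k₂ = √(2·½·3.98) = 1.995.
Matching ψ and ψ′ at x = 0 gives r = (k₁ − k₂)/(k₁ + k₂), so R = r² = 0.03185 and T = 1 − R = 0.9681.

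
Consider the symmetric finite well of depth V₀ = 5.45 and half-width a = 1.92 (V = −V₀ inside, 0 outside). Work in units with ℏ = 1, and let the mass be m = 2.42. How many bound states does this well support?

The dimensionless depth is z₀ = a√(2mV₀)/ℏ = 1.92 × √(26.38) = 9.861.
The even/odd transcendental equations gain one root per π/2 in z₀, giving N = 1 + ⌊2z₀/π⌋ = 1 + ⌊6.278⌋ = 7.

N = 7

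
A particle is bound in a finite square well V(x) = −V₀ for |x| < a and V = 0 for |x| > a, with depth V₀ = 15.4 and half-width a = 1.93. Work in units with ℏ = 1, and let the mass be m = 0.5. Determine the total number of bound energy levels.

N = 5

The dimensionless depth is z₀ = a√(2mV₀)/ℏ = 1.93 × √(15.40) = 7.574.
The even/odd transcendental equations gain one root per π/2 in z₀, giving N = 1 + ⌊2z₀/π⌋ = 1 + ⌊4.822⌋ = 5.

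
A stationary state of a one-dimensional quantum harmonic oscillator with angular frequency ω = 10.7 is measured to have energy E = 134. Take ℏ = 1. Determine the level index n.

E_n = ℏω(n + ½) ⇒ n = E/(ℏω) − ½ = 134/10.7 − 0.5 = 12.023 → n = 12.

n = 12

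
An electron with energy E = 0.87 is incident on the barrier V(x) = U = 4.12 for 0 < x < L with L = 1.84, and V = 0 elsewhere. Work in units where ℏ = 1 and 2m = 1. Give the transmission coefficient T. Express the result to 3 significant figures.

Since E < U the interior solution is evanescent with decay constant κ = √(2m(U − E))/ℏ = 1.803.
κL = 3.317, sinh(κL) = 13.77.
The exact tunnelling result is T⁻¹ = 1 + U² sinh²(κL) / [4E(U − E)] = 285.7, so T = 0.00350.

T = 0.00350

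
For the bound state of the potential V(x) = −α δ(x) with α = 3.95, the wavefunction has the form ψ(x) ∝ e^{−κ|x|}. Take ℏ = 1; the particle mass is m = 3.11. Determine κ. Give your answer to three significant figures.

Integrate −(ℏ²/2m)ψ'' − αδ(x)ψ = Eψ from −ε to +ε: the ψ'' term gives ψ'(0⁺) − ψ'(0⁻) and the δ term gives −(2mα/ℏ²)ψ(0).
With ψ ∝ e^{−κ|x|} this yields −2κ = −2mα/ℏ², so κ = mα/ℏ² = 12.28.

κ = 12.3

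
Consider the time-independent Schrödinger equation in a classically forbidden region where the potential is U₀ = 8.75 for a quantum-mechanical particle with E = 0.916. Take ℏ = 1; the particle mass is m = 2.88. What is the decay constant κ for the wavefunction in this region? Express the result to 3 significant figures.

κ = 6.72

Since E < U₀ the TISE in this region is ψ'' = κ²ψ with κ = √(2m(U₀ − E))/ℏ.
κ = √(2 × 2.88 × 7.834) = 6.717.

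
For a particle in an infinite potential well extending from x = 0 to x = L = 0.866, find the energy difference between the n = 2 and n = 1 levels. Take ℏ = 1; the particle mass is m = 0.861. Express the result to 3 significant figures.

ΔE = 22.9

E_n = n²π²ℏ²/(2mL²), so ΔE = (2² − 1²) π²ℏ²/(2mL²).
ΔE = 3 × π² / (2 × 0.861 × 0.866²) = 22.93.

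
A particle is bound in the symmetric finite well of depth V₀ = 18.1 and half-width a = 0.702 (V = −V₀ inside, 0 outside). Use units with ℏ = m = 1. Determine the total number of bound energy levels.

Define the well-strength parameter z₀ = (a/ℏ)√(2mV₀) = 0.702 × √(2·1·18.1) = 4.224.
The even/odd transcendental equations gain one root per π/2 in z₀, giving N = 1 + ⌊2z₀/π⌋ = 1 + ⌊2.689⌋ = 3.

N = 3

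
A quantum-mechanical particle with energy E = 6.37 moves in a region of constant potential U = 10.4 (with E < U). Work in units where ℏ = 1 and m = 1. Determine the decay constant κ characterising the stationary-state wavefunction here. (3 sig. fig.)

κ = 2.84

Since E < U the TISE in this region is ψ'' = κ²ψ with κ = √(2m(U − E))/ℏ.
κ = √(2 × 1 × 4.03) = 2.839.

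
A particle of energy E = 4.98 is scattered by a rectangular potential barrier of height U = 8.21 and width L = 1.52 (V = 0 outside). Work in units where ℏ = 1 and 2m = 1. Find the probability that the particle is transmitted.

Since E < U the interior solution is evanescent with decay constant κ = √(2m(U − E))/ℏ = 1.797.
κL = 2.732, sinh(κL) = 7.648.
Matching ψ, ψ′ at both faces gives T = [1 + U² sinh²(κL) / (4E(U − E))]⁻¹ = 1/62.27 = 0.0161.

T = 0.0161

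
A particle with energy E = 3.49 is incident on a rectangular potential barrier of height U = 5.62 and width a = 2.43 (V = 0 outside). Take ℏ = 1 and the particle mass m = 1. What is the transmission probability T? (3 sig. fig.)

T = 0.000166

E < U: inside the barrier ψ ∝ e^{±κx} with κ = √(2m(U − E))/ℏ = 2.064.
κa = 5.015, sinh(κa) = 75.36.
The exact tunnelling result is T⁻¹ = 1 + U² sinh²(κa) / [4E(U − E)] = 6033, so T = 0.000166.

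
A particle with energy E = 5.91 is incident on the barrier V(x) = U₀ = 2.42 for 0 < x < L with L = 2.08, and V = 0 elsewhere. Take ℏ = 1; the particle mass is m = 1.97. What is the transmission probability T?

E > U₀: inside the barrier k₂ = √(2m(E − U₀))/ℏ = 3.708, k₂L = 7.713.
T = [1 + U₀² sin²(k₂L) / (4E(E − U₀))]⁻¹ = 1/1.070 = 0.935.

T = 0.935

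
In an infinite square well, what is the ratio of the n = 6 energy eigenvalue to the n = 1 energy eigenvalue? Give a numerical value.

Since E_n ∝ n², the ratio is (6/1)² = 36.

36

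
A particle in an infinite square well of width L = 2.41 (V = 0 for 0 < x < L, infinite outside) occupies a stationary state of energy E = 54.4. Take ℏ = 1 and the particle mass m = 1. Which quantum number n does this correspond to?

n = 8

For an infinite well E_n = n²π²ℏ²/(2mL²), so n = (L/πℏ)√(2mE).
n = (2.41/π) × √(2 × 1 × 54.4) = 8.002 → n = 8.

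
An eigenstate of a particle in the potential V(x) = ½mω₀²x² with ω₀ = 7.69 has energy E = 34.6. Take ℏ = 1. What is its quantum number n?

E_n = ℏω₀(n + ½) ⇒ n = E/(ℏω₀) − ½ = 34.6/7.69 − 0.5 = 3.999 → n = 4.

n = 4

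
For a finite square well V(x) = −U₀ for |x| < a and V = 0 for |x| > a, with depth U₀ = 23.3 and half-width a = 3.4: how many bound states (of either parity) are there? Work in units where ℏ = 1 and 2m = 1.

The dimensionless depth is z₀ = a√(2mU₀)/ℏ = 3.4 × √(23.30) = 16.41.
The even/odd transcendental equations gain one root per π/2 in z₀, giving N = 1 + ⌊2z₀/π⌋ = 1 + ⌊10.45⌋ = 11.

N = 11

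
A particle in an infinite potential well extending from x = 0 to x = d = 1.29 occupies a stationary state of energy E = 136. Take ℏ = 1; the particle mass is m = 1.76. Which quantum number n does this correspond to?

n = 9

For an infinite well E_n = n²π²ℏ²/(2md²), so n = (d/πℏ)√(2mE).
n = (1.29/π) × √(2 × 1.76 × 136) = 8.984 → n = 9.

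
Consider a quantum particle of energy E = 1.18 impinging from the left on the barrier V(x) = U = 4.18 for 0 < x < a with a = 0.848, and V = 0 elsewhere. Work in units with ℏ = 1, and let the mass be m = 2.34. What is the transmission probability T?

T = 0.00562

Since E < U the interior solution is evanescent with decay constant κ = √(2m(U − E))/ℏ = 3.747.
κa = 3.177, sinh(κa) = 11.97.
Matching ψ, ψ′ at both faces gives T = [1 + U² sinh²(κa) / (4E(U − E))]⁻¹ = 1/177.9 = 0.00562.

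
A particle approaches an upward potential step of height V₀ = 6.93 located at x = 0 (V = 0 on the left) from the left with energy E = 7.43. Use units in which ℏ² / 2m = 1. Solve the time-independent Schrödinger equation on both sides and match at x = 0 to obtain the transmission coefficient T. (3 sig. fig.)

The wavenumbers are k₁ = √(2mE)/ℏ = 2.726 on the left and k₂ = √(2m(E − V₀))/ℏ = 0.7071 on the right.
Continuity of ψ and ψ′ at the step yields the reflection amplitude r = (k₁ − k₂)/(k₁ + k₂) = 0.5880; thus R = |r|² = 0.3458, T = 0.6542.

T = 0.654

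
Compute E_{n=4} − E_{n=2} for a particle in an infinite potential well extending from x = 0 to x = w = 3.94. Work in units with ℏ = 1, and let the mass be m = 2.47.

ΔE = 1.54

E_n = n²π²ℏ²/(2mw²), so ΔE = (4² − 2²) π²ℏ²/(2mw²).
ΔE = 12 × π² / (2 × 2.47 × 3.94²) = 1.544.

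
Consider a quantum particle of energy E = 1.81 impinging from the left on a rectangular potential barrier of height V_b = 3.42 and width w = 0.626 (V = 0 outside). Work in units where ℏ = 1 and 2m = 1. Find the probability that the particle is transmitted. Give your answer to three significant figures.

Since E < V_b the interior solution is evanescent with decay constant κ = √(2m(V_b − E))/ℏ = 1.269.
κw = 0.7943, sinh(κw) = 0.8805.
Matching ψ, ψ′ at both faces gives T = [1 + V_b² sinh²(κw) / (4E(V_b − E))]⁻¹ = 1/1.778 = 0.562.

T = 0.562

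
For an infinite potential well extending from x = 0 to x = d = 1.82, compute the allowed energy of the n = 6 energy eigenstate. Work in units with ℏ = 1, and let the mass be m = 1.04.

The infinite-well eigenfunctions ψ_n = √(2/d) sin(nπx/d) vanish at both walls, giving E_n = n²π²ℏ²/(2md²).
E_6 = 6² × π² / (2 × 1.04 × 1.82²) = 51.57.

E = 51.6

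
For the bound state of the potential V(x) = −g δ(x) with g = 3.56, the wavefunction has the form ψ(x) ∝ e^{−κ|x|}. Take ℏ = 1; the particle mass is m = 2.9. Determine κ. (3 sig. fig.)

κ = 10.3

Integrate −(ℏ²/2m)ψ'' − gδ(x)ψ = Eψ from −ε to +ε: the ψ'' term gives ψ'(0⁺) − ψ'(0⁻) and the δ term gives −(2mg/ℏ²)ψ(0).
With ψ ∝ e^{−κ|x|} this yields −2κ = −2mg/ℏ², so κ = mg/ℏ² = 10.32.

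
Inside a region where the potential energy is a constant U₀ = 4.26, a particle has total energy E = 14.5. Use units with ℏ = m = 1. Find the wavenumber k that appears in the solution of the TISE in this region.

k = 4.53

With E > U₀ the solution is oscillatory, ψ ∝ e^{±ikx} with k = √(2m(E − U₀))/ℏ.
k = √(2 × 1 × 10.24) = 4.525.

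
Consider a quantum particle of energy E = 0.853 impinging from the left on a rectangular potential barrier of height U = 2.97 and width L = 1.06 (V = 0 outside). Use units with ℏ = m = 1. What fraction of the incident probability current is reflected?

R = 0.959

E < U: inside the barrier ψ ∝ e^{±κx} with κ = √(2m(U − E))/ℏ = 2.058.
κL = 2.181, sinh(κL) = 4.372.
The exact tunnelling result is T⁻¹ = 1 + U² sinh²(κL) / [4E(U − E)] = 24.34, so T = 0.0411.
R = 1 − T = 0.959.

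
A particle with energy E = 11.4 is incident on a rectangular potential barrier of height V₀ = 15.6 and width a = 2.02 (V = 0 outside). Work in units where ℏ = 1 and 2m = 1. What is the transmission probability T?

E < V₀: inside the barrier ψ ∝ e^{±κx} with κ = √(2m(V₀ − E))/ℏ = 2.049.
κa = 4.140, sinh(κa) = 31.39.
The exact tunnelling result is T⁻¹ = 1 + V₀² sinh²(κa) / [4E(V₀ − E)] = 1253, so T = 0.000798.

T = 0.000798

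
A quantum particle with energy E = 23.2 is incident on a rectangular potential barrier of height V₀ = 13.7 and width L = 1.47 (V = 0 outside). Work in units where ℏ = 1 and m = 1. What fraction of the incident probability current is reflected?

R = 0.00327

Above the barrier the interior wavenumber is k₂ = √(2m(E − V₀))/ℏ = 4.359, giving phase k₂L = 6.408.
Matching at both interfaces gives T⁻¹ = 1 + V₀² sin²(k₂L) / [4E(E − V₀)] = 1.003, hence T = 0.997.
R = 1 − T = 0.00327.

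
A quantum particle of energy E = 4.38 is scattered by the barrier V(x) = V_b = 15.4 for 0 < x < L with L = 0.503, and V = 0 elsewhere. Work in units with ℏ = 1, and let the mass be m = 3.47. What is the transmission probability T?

E < V_b: inside the barrier ψ ∝ e^{±κx} with κ = √(2m(V_b − E))/ℏ = 8.745.
κL = 4.399, sinh(κL) = 40.67.
The exact tunnelling result is T⁻¹ = 1 + V_b² sinh²(κL) / [4E(V_b − E)] = 2033, so T = 0.000492.

T = 0.000492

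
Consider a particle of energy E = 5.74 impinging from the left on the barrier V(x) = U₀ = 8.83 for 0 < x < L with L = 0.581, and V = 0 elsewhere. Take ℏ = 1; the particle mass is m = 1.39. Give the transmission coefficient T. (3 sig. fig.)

T = 0.114

Since E < U₀ the interior solution is evanescent with decay constant κ = √(2m(U₀ − E))/ℏ = 2.931.
κL = 1.703, sinh(κL) = 2.654.
The exact tunnelling result is T⁻¹ = 1 + U₀² sinh²(κL) / [4E(U₀ − E)] = 8.739, so T = 0.114.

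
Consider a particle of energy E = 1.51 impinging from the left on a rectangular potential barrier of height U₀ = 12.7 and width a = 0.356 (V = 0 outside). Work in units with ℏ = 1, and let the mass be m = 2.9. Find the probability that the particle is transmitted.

E < U₀: inside the barrier ψ ∝ e^{±κx} with κ = √(2m(U₀ − E))/ℏ = 8.056.
κa = 2.868, sinh(κa) = 8.772.
Matching ψ, ψ′ at both faces gives T = [1 + U₀² sinh²(κa) / (4E(U₀ − E))]⁻¹ = 1/184.6 = 0.00542.

T = 0.00542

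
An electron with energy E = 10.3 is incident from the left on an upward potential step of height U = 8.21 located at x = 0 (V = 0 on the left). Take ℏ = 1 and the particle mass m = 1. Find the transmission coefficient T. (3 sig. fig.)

T = 0.856

On each side the TISE gives plane waves with k = √(2m(E − V))/ℏ: k₁ = √(2·1·10.3) = 4.539, k₂ = √(2·1·2.09) = 2.045.
Continuity of ψ and ψ′ at the step yields the reflection amplitude r = (k₁ − k₂)/(k₁ + k₂) = 0.3789; thus R = |r|² = 0.1435, T = 0.8565.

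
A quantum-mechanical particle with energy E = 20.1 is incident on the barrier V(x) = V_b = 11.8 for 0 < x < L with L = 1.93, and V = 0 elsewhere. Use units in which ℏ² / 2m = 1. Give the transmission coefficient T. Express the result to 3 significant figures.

T = 0.916

Above the barrier the interior wavenumber is k₂ = √(2m(E − V_b))/ℏ = 2.881, giving phase k₂L = 5.560.
Matching at both interfaces gives T⁻¹ = 1 + V_b² sin²(k₂L) / [4E(E − V_b)] = 1.091, hence T = 0.916.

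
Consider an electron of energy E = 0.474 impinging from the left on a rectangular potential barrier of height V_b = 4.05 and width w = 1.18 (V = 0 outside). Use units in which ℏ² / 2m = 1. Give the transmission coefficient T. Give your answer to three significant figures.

T = 0.0191

Since E < V_b the interior solution is evanescent with decay constant κ = √(2m(V_b − E))/ℏ = 1.891.
κw = 2.231, sinh(κw) = 4.603.
Matching ψ, ψ′ at both faces gives T = [1 + V_b² sinh²(κw) / (4E(V_b − E))]⁻¹ = 1/52.25 = 0.0191.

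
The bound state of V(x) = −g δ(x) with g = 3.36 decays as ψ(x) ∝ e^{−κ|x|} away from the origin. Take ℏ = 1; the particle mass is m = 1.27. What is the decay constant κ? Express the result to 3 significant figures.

Integrating the TISE across x = 0 gives the cusp condition ψ'(0⁺) − ψ'(0⁻) = −(2mg/ℏ²)ψ(0).
With ψ ∝ e^{−κ|x|} this yields −2κ = −2mg/ℏ², so κ = mg/ℏ² = 4.267.

κ = 4.27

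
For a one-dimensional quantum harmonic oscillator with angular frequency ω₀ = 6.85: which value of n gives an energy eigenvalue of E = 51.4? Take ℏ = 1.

n = 7

E_n = ℏω₀(n + ½) ⇒ n = E/(ℏω₀) − ½ = 51.4/6.85 − 0.5 = 7.004 → n = 7.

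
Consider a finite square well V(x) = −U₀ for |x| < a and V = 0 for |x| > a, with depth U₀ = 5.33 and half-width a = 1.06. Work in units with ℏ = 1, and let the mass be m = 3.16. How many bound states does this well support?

N = 4

The dimensionless depth is z₀ = a√(2mU₀)/ℏ = 1.06 × √(33.69) = 6.152.
The even/odd transcendental equations gain one root per π/2 in z₀, giving N = 1 + ⌊2z₀/π⌋ = 1 + ⌊3.917⌋ = 4.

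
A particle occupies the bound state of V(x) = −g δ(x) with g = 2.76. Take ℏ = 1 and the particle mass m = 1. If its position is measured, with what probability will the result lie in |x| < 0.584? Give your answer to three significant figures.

P = 0.960

The normalised bound state is ψ = √κ e^{−κ|x|} with κ = mg/ℏ² = 2.760.
P(|x| < d) = ∫_{−d}^{d} κ e^{−2κ|x|} dx = 1 − e^{−2κd} = 1 − e^{−3.224} = 0.9602.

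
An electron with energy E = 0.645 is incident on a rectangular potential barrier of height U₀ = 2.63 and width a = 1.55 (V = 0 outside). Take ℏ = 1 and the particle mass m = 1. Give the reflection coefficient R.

Since E < U₀ the interior solution is evanescent with decay constant κ = √(2m(U₀ − E))/ℏ = 1.992.
κa = 3.088, sinh(κa) = 10.95.
Matching ψ, ψ′ at both faces gives T = [1 + U₀² sinh²(κa) / (4E(U₀ − E))]⁻¹ = 1/162.9 = 0.00614.
R = 1 − T = 0.994.

R = 0.994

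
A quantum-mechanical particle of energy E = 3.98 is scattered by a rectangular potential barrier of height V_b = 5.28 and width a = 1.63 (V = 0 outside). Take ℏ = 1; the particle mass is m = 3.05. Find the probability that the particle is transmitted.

T = 0.000306

E < V_b: inside the barrier ψ ∝ e^{±κx} with κ = √(2m(V_b − E))/ℏ = 2.816.
κa = 4.590, sinh(κa) = 49.25.
The exact tunnelling result is T⁻¹ = 1 + V_b² sinh²(κa) / [4E(V_b − E)] = 3268, so T = 0.000306.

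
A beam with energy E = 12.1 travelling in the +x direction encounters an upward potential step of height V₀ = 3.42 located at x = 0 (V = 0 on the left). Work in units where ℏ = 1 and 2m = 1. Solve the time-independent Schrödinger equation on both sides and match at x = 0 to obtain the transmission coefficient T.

On each side the TISE gives plane waves with k = √(2m(E − V))/ℏ: k₁ = √(2·½·12.1) = 3.479, k₂ = √(2·½·8.68) = 2.946.
Continuity of ψ and ψ′ at the step yields the reflection amplitude r = (k₁ − k₂)/(k₁ + k₂) = 0.08286; thus R = |r|² = 0.006865, T = 0.9931.

T = 0.993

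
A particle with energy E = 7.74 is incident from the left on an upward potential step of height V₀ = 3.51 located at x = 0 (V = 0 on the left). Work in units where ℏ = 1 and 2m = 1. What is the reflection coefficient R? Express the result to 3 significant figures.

R = 0.0225

The wavenumbers are k₁ = √(2mE)/ℏ = 2.782 on the left and k₂ = √(2m(E − V₀))/ℏ = 2.057 on the right.
Matching ψ and ψ′ at x = 0 gives r = (k₁ − k₂)/(k₁ + k₂), so R = r² = 0.02247 and T = 1 − R = 0.9775.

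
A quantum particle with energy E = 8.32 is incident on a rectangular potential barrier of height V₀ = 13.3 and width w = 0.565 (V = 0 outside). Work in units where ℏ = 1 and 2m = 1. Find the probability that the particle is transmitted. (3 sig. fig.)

T = 0.262

Since E < V₀ the interior solution is evanescent with decay constant κ = √(2m(V₀ − E))/ℏ = 2.232.
κw = 1.261, sinh(κw) = 1.623.
Matching ψ, ψ′ at both faces gives T = [1 + V₀² sinh²(κw) / (4E(V₀ − E))]⁻¹ = 1/3.810 = 0.262.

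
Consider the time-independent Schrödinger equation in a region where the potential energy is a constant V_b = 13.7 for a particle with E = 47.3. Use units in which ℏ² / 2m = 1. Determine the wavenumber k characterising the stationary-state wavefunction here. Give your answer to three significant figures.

With E > V_b the solution is oscillatory, ψ ∝ e^{±ikx} with k = √(2m(E − V_b))/ℏ.
k = √(2 × 0.5 × 33.6) = 5.797.

k = 5.80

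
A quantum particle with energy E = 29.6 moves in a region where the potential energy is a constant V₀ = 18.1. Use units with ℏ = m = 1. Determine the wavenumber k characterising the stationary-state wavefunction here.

With E > V₀ the solution is oscillatory, ψ ∝ e^{±ikx} with k = √(2m(E − V₀))/ℏ.
k = √(2 × 1 × 11.5) = 4.796.

k = 4.80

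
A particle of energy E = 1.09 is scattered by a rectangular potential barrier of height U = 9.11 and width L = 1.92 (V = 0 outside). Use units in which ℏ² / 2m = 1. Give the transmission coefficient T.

T = 0.0000319

Since E < U the interior solution is evanescent with decay constant κ = √(2m(U − E))/ℏ = 2.832.
κL = 5.437, sinh(κL) = 114.9.
The exact tunnelling result is T⁻¹ = 1 + U² sinh²(κL) / [4E(U − E)] = 31340, so T = 0.0000319.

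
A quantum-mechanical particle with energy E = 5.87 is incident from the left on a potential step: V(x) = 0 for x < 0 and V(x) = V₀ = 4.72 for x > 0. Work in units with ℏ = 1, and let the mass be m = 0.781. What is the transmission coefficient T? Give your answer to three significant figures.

The wavenumbers are k₁ = √(2mE)/ℏ = 3.028 on the left and k₂ = √(2m(E − V₀))/ℏ = 1.340 on the right.
Matching ψ and ψ′ at x = 0 gives r = (k₁ − k₂)/(k₁ + k₂), so R = r² = 0.1493 and T = 1 − R = 0.8507.

T = 0.851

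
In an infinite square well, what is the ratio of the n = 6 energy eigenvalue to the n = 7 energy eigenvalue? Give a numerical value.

Since E_n ∝ n², the ratio is (6/7)² = 0.734694.

0.734694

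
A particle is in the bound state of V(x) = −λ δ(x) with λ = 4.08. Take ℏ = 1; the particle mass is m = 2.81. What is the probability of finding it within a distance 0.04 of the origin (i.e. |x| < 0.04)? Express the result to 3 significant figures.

The normalised bound state is ψ = √κ e^{−κ|x|} with κ = mλ/ℏ² = 11.46.
P(|x| < d) = ∫_{−d}^{d} κ e^{−2κ|x|} dx = 1 − e^{−2κd} = 1 − e^{−0.9172} = 0.6004.

P = 0.600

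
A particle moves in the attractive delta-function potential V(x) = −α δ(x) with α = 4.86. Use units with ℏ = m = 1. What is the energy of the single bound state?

For x ≠ 0 the bound state is ψ ∝ e^{−κ|x|}; integrating the TISE across the delta gives the cusp condition 2κ = 2mα/ℏ², so κ = 4.860.
Then E = −ℏ²κ²/(2m) = −mα²/(2ℏ²) = -11.81.

E = -11.8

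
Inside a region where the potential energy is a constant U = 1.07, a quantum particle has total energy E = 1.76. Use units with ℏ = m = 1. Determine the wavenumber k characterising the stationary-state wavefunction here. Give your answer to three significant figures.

k = 1.17

With E > U the solution is oscillatory, ψ ∝ e^{±ikx} with k = √(2m(E − U))/ℏ.
k = √(2 × 1 × 0.69) = 1.175.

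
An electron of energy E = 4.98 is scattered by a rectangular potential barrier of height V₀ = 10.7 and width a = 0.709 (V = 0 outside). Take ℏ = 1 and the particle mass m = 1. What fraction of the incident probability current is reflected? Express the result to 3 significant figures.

R = 0.968

Since E < V₀ the interior solution is evanescent with decay constant κ = √(2m(V₀ − E))/ℏ = 3.382.
κa = 2.398, sinh(κa) = 5.455.
The exact tunnelling result is T⁻¹ = 1 + V₀² sinh²(κa) / [4E(V₀ − E)] = 30.90, so T = 0.0324.
R = 1 − T = 0.968.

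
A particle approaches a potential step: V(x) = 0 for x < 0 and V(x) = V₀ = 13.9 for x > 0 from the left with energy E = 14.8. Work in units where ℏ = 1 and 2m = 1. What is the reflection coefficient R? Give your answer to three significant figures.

R = 0.365

The wavenumbers are k₁ = √(2mE)/ℏ = 3.847 on the left and k₂ = √(2m(E − V₀))/ℏ = 0.9487 on the right.
Continuity of ψ and ψ′ at the step yields the reflection amplitude r = (k₁ − k₂)/(k₁ + k₂) = 0.6044; thus R = |r|² = 0.3653, T = 0.6347.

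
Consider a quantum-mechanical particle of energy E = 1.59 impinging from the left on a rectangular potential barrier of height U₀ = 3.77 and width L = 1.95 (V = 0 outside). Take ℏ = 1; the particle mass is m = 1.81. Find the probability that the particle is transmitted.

Since E < U₀ the interior solution is evanescent with decay constant κ = √(2m(U₀ − E))/ℏ = 2.809.
κL = 5.478, sinh(κL) = 119.7.
The exact tunnelling result is T⁻¹ = 1 + U₀² sinh²(κL) / [4E(U₀ − E)] = 14680, so T = 0.0000681.

T = 0.0000681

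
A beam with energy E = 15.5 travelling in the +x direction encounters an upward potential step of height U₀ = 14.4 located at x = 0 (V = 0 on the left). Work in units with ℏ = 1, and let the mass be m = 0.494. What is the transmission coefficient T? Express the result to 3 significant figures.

On each side the TISE gives plane waves with k = √(2m(E − V))/ℏ: k₁ = √(2·0.494·15.5) = 3.913, k₂ = √(2·0.494·1.1) = 1.042.
Continuity of ψ and ψ′ at the step yields the reflection amplitude r = (k₁ − k₂)/(k₁ + k₂) = 0.5793; thus R = |r|² = 0.3356, T = 0.6644.

T = 0.664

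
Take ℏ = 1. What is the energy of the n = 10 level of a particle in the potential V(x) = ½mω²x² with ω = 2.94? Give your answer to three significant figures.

The oscillator eigenvalues are E_n = ℏω(n + ½), so E_10 = 2.94 × 10.5 = 30.87.

E = 30.9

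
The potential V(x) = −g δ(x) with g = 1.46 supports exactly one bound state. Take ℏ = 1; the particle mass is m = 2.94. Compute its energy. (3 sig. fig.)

For x ≠ 0 the bound state is ψ ∝ e^{−κ|x|}; integrating the TISE across the delta gives the cusp condition 2κ = 2mg/ℏ², so κ = 4.292.
Then E = −ℏ²κ²/(2m) = −mg²/(2ℏ²) = -3.133.

E = -3.13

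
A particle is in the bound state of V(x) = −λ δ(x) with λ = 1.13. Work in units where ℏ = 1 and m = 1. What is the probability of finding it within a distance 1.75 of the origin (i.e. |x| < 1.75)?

The normalised bound state is ψ = √κ e^{−κ|x|} with κ = mλ/ℏ² = 1.130.
P(|x| < d) = ∫_{−d}^{d} κ e^{−2κ|x|} dx = 1 − e^{−2κd} = 1 − e^{−3.955} = 0.9808.

P = 0.981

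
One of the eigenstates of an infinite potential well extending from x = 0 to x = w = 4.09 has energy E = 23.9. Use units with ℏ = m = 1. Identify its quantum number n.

From E_n = n²π²ℏ²/(2mw²) invert to n = √(2mw²E)/(πℏ).
n = (4.09/π) × √(2 × 1 × 23.9) = 9.001 → n = 9.

n = 9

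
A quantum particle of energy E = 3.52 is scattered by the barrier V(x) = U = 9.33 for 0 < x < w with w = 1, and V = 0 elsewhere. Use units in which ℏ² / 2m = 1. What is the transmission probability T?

Since E < U the interior solution is evanescent with decay constant κ = √(2m(U − E))/ℏ = 2.410.
κw = 2.410, sinh(κw) = 5.524.
Matching ψ, ψ′ at both faces gives T = [1 + U² sinh²(κw) / (4E(U − E))]⁻¹ = 1/33.47 = 0.0299.

T = 0.0299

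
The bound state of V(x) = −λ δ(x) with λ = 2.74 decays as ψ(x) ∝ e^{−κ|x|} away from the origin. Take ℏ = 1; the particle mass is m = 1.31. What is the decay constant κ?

Integrating the TISE across x = 0 gives the cusp condition ψ'(0⁺) − ψ'(0⁻) = −(2mλ/ℏ²)ψ(0).
With ψ ∝ e^{−κ|x|} this yields −2κ = −2mλ/ℏ², so κ = mλ/ℏ² = 3.589.

κ = 3.59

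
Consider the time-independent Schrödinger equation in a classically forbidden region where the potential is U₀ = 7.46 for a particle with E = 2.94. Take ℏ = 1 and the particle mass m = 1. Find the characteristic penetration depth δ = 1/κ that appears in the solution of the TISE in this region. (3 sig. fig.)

δ = 0.333

Since E < U₀ the TISE in this region is ψ'' = κ²ψ with κ = √(2m(U₀ − E))/ℏ.
κ = √(2 × 1 × 4.52) = 3.007. The penetration depth is δ = 1/κ = 0.333.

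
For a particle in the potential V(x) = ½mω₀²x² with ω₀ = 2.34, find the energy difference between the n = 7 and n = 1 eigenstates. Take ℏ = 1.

ΔE = 14.0

E_n = ℏω₀(n + ½), so ΔE = (7 − 1) ℏω₀ = 6 × 2.34 = 14.04.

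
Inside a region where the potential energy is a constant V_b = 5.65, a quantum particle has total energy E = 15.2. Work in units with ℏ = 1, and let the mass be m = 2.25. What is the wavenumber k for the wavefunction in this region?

k = 6.56

With E > V_b the solution is oscillatory, ψ ∝ e^{±ikx} with k = √(2m(E − V_b))/ℏ.
k = √(2 × 2.25 × 9.55) = 6.556.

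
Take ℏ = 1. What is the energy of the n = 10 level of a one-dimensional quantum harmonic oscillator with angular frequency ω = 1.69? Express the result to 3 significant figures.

Using E_n = (n + ½)ℏω: E_10 = 10.5 × 1.69 = 17.75.

E = 17.7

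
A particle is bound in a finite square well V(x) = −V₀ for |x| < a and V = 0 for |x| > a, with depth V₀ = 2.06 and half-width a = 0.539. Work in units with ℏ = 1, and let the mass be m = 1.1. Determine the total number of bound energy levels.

N = 1

Define the well-strength parameter z₀ = (a/ℏ)√(2mV₀) = 0.539 × √(2·1.1·2.06) = 1.147.
The even/odd transcendental equations gain one root per π/2 in z₀, giving N = 1 + ⌊2z₀/π⌋ = 1 + ⌊0.7305⌋ = 1.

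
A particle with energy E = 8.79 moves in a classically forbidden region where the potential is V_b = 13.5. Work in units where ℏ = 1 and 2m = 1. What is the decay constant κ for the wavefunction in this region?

Since E < V_b the TISE in this region is ψ'' = κ²ψ with κ = √(2m(V_b − E))/ℏ.
κ = √(2 × 0.5 × 4.71) = 2.170.

κ = 2.17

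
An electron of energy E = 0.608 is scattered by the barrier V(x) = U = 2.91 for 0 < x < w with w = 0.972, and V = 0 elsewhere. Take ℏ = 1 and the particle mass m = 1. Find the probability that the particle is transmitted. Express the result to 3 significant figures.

T = 0.0404

E < U: inside the barrier ψ ∝ e^{±κx} with κ = √(2m(U − E))/ℏ = 2.146.
κw = 2.086, sinh(κw) = 3.963.
Matching ψ, ψ′ at both faces gives T = [1 + U² sinh²(κw) / (4E(U − E))]⁻¹ = 1/24.75 = 0.0404.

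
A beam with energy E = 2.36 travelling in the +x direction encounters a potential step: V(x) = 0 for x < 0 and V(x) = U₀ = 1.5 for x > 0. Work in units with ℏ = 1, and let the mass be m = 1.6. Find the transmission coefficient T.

T = 0.939

The wavenumbers are k₁ = √(2mE)/ℏ = 2.748 on the left and k₂ = √(2m(E − U₀))/ℏ = 1.659 on the right.
Matching ψ and ψ′ at x = 0 gives r = (k₁ − k₂)/(k₁ + k₂), so R = r² = 0.06108 and T = 1 − R = 0.9389.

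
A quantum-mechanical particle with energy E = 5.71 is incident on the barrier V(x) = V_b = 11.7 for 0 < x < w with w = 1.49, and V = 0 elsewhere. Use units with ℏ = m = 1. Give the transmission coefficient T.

E < V_b: inside the barrier ψ ∝ e^{±κx} with κ = √(2m(V_b − E))/ℏ = 3.461.
κw = 5.157, sinh(κw) = 86.84.
The exact tunnelling result is T⁻¹ = 1 + V_b² sinh²(κw) / [4E(V_b − E)] = 7546, so T = 0.000133.

T = 0.000133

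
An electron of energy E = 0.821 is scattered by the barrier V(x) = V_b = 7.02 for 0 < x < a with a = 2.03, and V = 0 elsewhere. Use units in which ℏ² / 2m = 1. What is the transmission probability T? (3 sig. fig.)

Since E < V_b the interior solution is evanescent with decay constant κ = √(2m(V_b − E))/ℏ = 2.490.
κa = 5.054, sinh(κa) = 78.34.
Matching ψ, ψ′ at both faces gives T = [1 + V_b² sinh²(κa) / (4E(V_b − E))]⁻¹ = 1/14860 = 0.0000673.

T = 0.0000673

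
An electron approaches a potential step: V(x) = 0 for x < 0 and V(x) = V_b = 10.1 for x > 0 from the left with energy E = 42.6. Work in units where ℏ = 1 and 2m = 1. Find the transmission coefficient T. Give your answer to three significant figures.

T = 0.995

On each side the TISE gives plane waves with k = √(2m(E − V))/ℏ: k₁ = √(2·½·42.6) = 6.527, k₂ = √(2·½·32.5) = 5.701.
Matching ψ and ψ′ at x = 0 gives r = (k₁ − k₂)/(k₁ + k₂), so R = r² = 0.004563 and T = 1 − R = 0.9954.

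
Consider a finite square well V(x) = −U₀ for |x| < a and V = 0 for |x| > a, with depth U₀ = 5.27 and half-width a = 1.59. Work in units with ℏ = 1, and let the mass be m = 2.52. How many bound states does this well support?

The dimensionless depth is z₀ = a√(2mU₀)/ℏ = 1.59 × √(26.56) = 8.194.
The even/odd transcendental equations gain one root per π/2 in z₀, giving N = 1 + ⌊2z₀/π⌋ = 1 + ⌊5.217⌋ = 6.

N = 6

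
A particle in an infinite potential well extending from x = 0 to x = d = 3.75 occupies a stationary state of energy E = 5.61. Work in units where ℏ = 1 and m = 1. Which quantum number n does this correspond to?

For an infinite well E_n = n²π²ℏ²/(2md²), so n = (d/πℏ)√(2mE).
n = (3.75/π) × √(2 × 1 × 5.61) = 3.998 → n = 4.

n = 4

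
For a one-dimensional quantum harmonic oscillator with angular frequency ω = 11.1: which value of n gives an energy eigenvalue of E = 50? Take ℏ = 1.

n = 4

Invert E_n = (n + ½)ℏω: n = E/ℏω − ½ = 4.005, so n = 4.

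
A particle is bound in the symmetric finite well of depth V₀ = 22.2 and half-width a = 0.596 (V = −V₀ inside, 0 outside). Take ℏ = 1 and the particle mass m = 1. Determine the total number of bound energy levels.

N = 3

The dimensionless depth is z₀ = a√(2mV₀)/ℏ = 0.596 × √(44.40) = 3.971.
The even/odd transcendental equations gain one root per π/2 in z₀, giving N = 1 + ⌊2z₀/π⌋ = 1 + ⌊2.528⌋ = 3.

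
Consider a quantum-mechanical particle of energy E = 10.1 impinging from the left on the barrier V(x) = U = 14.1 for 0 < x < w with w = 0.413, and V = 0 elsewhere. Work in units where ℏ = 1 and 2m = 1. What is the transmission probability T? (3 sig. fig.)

T = 0.488

E < U: inside the barrier ψ ∝ e^{±κx} with κ = √(2m(U − E))/ℏ = 2.000.
κw = 0.8260, sinh(κw) = 0.9232.
The exact tunnelling result is T⁻¹ = 1 + U² sinh²(κw) / [4E(U − E)] = 2.049, so T = 0.488.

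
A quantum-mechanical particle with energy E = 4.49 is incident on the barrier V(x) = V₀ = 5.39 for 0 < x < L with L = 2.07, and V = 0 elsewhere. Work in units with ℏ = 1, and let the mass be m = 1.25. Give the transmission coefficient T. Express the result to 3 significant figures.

T = 0.00447

E < V₀: inside the barrier ψ ∝ e^{±κx} with κ = √(2m(V₀ − E))/ℏ = 1.500.
κL = 3.105, sinh(κL) = 11.13.
Matching ψ, ψ′ at both faces gives T = [1 + V₀² sinh²(κL) / (4E(V₀ − E))]⁻¹ = 1/223.7 = 0.00447.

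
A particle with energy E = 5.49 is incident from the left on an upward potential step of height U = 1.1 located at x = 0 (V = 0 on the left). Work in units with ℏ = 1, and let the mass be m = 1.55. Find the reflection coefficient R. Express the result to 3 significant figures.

The wavenumbers are k₁ = √(2mE)/ℏ = 4.125 on the left and k₂ = √(2m(E − U))/ℏ = 3.689 on the right.
Continuity of ψ and ψ′ at the step yields the reflection amplitude r = (k₁ − k₂)/(k₁ + k₂) = 0.05584; thus R = |r|² = 0.003118, T = 0.9969.

R = 0.00312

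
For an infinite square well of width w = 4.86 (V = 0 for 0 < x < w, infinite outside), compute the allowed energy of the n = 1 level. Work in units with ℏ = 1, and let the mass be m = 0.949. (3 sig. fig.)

E = 0.220

The infinite-well eigenfunctions ψ_n = √(2/w) sin(nπx/w) vanish at both walls, giving E_n = n²π²ℏ²/(2mw²).
E_1 = 1² × π² / (2 × 0.949 × 4.86²) = 0.2202.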